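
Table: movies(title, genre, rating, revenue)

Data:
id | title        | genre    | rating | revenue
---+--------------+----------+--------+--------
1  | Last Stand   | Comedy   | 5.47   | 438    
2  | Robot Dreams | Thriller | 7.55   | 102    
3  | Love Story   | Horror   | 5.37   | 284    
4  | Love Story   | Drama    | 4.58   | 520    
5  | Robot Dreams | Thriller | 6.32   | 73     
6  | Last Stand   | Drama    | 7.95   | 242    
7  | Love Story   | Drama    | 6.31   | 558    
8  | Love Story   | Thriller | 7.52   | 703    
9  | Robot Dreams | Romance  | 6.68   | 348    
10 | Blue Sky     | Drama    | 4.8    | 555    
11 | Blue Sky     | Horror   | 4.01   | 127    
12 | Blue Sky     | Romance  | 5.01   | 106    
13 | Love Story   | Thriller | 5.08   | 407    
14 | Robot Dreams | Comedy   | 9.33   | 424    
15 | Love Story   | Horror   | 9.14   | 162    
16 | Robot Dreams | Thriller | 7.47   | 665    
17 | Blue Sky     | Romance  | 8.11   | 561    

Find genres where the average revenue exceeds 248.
SELECT genre, AVG(revenue)
FROM movies
GROUP BY genre
HAVING AVG(revenue) > 248

Result:
  Comedy: avg=431.00
  Drama: avg=468.75
  Romance: avg=338.33
  Thriller: avg=390.00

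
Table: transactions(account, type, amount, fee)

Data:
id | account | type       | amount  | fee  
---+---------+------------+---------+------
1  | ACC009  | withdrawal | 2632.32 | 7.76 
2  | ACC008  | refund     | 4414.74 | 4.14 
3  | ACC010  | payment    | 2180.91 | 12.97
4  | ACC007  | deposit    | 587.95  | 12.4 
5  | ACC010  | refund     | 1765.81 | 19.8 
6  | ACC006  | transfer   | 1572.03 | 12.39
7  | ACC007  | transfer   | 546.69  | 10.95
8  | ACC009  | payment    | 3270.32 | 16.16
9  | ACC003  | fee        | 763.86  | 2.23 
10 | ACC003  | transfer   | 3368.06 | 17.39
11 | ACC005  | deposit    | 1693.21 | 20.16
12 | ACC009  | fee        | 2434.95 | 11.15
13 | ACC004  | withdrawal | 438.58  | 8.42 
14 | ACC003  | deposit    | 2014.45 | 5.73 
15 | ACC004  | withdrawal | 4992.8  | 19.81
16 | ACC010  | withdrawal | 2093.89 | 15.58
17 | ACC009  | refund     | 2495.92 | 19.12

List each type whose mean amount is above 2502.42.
SELECT type, AVG(amount)
FROM transactions
GROUP BY type
HAVING AVG(amount) > 2502.42

Result:
  payment: avg=2725.62
  refund: avg=2892.16
  withdrawal: avg=2539.40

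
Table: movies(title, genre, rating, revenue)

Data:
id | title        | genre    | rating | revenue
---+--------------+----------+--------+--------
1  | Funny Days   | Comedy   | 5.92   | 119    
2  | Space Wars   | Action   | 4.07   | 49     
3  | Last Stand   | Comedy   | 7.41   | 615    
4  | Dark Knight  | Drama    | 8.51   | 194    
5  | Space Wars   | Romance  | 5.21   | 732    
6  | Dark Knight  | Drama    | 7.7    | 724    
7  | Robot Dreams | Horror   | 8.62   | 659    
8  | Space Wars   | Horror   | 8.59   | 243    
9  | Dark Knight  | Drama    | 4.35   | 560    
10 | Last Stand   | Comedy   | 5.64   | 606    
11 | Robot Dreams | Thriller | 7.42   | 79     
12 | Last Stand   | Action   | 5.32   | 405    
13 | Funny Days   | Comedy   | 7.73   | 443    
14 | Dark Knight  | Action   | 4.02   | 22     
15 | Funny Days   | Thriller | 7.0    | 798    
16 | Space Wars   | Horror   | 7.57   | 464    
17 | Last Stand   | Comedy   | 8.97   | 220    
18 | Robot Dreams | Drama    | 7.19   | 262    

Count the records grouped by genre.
SELECT genre, COUNT(*) as count
FROM movies
GROUP BY genre

Result:
  Action: 3
  Comedy: 5
  Drama: 4
  Horror: 3
  Romance: 1
  Thriller: 2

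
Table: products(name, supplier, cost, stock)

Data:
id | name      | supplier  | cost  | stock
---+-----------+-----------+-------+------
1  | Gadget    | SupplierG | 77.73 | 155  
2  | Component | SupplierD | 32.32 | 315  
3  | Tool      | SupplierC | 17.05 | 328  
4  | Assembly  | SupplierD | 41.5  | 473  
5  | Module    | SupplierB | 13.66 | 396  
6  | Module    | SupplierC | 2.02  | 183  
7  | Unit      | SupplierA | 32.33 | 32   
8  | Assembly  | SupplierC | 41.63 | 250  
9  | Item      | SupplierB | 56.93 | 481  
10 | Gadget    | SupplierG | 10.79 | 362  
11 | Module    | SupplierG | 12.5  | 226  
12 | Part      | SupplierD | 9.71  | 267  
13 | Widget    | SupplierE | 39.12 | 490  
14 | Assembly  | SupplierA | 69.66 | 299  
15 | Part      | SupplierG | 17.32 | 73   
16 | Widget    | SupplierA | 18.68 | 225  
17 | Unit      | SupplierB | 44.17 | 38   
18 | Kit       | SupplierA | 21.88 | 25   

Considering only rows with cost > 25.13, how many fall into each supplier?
SELECT supplier, COUNT(*)
FROM products
WHERE cost > 25.13
GROUP BY supplier

Note: WHERE filters rows before grouping.

Result:
  SupplierA: 2
  SupplierB: 2
  SupplierC: 1
  SupplierD: 2
  SupplierE: 1
  SupplierG: 1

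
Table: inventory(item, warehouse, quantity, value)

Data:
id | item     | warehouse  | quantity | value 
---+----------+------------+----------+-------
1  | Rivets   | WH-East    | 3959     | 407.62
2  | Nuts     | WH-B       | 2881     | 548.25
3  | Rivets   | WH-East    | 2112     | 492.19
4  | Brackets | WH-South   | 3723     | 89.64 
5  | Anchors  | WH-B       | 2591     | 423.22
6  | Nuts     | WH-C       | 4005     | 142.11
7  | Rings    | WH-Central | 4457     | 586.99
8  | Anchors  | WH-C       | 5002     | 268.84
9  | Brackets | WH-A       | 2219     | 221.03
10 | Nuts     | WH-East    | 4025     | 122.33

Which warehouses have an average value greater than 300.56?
SELECT warehouse, AVG(value)
FROM inventory
GROUP BY warehouse
HAVING AVG(value) > 300.56

Result:
  WH-B: avg=485.74
  WH-Central: avg=586.99
  WH-East: avg=340.71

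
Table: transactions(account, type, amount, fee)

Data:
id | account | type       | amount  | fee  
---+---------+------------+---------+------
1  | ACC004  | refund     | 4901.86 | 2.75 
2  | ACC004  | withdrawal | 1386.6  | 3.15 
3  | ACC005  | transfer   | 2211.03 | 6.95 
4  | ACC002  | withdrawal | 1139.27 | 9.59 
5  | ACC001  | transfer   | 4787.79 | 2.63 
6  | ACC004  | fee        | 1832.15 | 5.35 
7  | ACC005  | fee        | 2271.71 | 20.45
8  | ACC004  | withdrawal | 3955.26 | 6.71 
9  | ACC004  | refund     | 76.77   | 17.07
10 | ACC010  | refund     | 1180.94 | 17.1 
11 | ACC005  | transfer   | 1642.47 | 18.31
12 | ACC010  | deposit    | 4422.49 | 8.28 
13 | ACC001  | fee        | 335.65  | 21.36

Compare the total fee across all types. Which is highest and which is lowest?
SELECT type, SUM(fee)
FROM transactions
GROUP BY type
ORDER BY SUM(fee)

All groups:
  deposit: 8.28
  withdrawal: 19.45
  transfer: 27.89
  refund: 36.92
  fee: 47.16

Highest: fee (47.16)
Lowest: deposit (8.28)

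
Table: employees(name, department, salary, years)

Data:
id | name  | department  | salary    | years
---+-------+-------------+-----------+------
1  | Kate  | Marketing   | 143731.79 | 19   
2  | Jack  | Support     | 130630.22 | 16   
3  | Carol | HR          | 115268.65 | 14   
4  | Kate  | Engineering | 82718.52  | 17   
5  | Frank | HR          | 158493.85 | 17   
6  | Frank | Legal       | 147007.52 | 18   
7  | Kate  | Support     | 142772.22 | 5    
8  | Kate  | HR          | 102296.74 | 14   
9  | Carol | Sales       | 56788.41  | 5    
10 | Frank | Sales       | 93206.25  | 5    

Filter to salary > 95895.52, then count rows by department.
SELECT department, COUNT(*)
FROM employees
WHERE salary > 95895.52
GROUP BY department

Note: WHERE filters rows before grouping.

Result:
  HR: 3
  Legal: 1
  Marketing: 1
  Support: 2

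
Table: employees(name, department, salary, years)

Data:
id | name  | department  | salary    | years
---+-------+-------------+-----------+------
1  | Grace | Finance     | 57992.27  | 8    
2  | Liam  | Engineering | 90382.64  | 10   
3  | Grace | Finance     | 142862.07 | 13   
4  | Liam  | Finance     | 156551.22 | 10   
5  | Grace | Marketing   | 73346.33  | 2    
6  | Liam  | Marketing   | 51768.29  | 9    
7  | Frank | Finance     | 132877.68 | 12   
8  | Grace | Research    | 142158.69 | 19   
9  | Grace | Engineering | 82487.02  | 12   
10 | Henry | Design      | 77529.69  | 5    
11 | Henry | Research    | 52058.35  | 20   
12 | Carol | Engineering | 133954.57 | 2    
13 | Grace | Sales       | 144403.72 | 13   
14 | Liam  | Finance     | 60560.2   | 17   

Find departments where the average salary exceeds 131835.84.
SELECT department, AVG(salary)
FROM employees
GROUP BY department
HAVING AVG(salary) > 131835.84

Result:
  Sales: avg=144403.72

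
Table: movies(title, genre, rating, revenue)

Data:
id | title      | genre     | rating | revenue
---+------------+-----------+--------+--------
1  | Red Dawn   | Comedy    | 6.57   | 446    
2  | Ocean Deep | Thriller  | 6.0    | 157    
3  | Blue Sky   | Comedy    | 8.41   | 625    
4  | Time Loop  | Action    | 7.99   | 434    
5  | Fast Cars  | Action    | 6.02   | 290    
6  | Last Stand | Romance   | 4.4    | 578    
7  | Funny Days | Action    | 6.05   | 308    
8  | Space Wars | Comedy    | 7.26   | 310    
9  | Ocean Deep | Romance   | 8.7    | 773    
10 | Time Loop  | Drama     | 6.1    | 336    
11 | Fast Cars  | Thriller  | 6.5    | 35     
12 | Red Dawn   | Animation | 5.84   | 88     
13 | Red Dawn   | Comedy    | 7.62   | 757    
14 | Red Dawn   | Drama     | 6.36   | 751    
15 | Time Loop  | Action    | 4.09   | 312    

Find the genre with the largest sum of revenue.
SELECT genre, SUM(revenue) as val
FROM movies
GROUP BY genre
ORDER BY val DESC
LIMIT 1

Result: Comedy with sum(revenue) = 2138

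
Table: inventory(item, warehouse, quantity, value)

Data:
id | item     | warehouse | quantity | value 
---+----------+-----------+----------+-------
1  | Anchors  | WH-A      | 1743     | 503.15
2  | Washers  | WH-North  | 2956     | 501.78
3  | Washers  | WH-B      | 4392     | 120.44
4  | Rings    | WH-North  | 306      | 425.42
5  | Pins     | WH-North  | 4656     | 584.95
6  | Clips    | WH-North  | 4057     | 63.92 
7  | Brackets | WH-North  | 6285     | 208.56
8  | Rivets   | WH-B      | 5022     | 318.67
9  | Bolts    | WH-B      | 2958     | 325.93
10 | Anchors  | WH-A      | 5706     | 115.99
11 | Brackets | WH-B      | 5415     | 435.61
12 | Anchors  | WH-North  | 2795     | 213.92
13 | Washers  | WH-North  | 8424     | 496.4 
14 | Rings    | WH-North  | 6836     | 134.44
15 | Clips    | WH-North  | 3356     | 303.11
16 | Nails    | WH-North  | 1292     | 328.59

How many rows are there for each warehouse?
SELECT warehouse, COUNT(*) as count
FROM inventory
GROUP BY warehouse

Result:
  WH-A: 2
  WH-B: 4
  WH-North: 10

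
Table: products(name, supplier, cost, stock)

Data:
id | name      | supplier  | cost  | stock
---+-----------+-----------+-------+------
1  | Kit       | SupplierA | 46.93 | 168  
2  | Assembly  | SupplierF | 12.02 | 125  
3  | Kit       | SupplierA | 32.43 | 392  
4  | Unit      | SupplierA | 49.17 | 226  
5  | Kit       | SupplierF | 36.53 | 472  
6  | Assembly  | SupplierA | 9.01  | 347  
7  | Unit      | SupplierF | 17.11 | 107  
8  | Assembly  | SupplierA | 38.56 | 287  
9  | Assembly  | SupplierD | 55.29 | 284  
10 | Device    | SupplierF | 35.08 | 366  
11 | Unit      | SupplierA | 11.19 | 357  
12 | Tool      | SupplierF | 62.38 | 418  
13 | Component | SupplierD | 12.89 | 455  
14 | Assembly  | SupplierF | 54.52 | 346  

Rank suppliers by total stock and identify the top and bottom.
SELECT supplier, SUM(stock)
FROM products
GROUP BY supplier
ORDER BY SUM(stock)

All groups:
  SupplierD: 739
  SupplierA: 1777
  SupplierF: 1834

Highest: SupplierF (1834)
Lowest: SupplierD (739)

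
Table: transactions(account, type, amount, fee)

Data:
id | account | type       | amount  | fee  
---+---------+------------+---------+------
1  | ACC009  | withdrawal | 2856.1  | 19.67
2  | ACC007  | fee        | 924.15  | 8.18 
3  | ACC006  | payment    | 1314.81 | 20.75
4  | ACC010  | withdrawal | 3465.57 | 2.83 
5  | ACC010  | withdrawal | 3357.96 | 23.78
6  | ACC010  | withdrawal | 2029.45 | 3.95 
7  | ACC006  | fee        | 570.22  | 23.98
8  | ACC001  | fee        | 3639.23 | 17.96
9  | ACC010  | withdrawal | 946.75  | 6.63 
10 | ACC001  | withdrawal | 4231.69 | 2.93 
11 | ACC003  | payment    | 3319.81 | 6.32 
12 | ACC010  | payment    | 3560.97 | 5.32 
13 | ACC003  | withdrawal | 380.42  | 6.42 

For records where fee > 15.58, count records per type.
SELECT type, COUNT(*)
FROM transactions
WHERE fee > 15.58
GROUP BY type

Note: WHERE filters rows before grouping.

Result:
  fee: 2
  payment: 1
  withdrawal: 2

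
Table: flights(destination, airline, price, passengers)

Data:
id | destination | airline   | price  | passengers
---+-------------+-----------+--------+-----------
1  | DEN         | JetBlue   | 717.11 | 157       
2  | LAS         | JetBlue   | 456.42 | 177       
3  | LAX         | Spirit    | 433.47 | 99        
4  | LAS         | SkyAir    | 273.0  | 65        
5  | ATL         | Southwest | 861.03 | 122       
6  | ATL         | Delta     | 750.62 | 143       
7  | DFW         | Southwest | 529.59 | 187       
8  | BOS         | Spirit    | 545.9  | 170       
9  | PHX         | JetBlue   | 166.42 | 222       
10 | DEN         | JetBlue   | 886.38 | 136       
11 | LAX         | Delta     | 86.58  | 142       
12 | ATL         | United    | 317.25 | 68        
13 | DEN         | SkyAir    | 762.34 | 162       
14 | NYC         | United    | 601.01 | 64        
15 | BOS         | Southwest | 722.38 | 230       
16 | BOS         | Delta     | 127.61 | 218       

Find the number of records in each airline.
SELECT airline, COUNT(*) as count
FROM flights
GROUP BY airline

Result:
  Delta: 3
  JetBlue: 4
  SkyAir: 2
  Southwest: 3
  Spirit: 2
  United: 2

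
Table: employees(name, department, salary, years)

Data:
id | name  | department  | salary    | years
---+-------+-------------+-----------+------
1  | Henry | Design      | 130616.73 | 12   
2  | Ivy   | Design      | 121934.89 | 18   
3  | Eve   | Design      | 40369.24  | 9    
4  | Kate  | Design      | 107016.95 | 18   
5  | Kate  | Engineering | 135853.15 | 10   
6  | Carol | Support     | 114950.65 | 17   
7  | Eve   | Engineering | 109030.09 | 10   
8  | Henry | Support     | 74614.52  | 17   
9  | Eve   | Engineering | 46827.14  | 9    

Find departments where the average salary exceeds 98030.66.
SELECT department, AVG(salary)
FROM employees
GROUP BY department
HAVING AVG(salary) > 98030.66

Result:
  Design: avg=99984.45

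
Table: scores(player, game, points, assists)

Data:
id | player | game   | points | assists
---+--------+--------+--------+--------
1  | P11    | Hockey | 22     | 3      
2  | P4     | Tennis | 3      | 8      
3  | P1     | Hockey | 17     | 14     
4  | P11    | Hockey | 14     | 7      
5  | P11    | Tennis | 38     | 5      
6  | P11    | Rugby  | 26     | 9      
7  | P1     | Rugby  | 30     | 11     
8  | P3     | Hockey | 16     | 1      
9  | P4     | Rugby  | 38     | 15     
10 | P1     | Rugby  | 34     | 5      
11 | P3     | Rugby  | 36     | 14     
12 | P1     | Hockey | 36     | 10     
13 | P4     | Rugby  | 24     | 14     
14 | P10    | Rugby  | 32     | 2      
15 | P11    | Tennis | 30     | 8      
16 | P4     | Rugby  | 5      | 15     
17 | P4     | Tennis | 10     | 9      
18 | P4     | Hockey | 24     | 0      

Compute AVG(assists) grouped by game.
SELECT game, AVG(assists) as result
FROM scores
GROUP BY game

Result:
  Hockey: 5.83
  Rugby: 10.63
  Tennis: 7.50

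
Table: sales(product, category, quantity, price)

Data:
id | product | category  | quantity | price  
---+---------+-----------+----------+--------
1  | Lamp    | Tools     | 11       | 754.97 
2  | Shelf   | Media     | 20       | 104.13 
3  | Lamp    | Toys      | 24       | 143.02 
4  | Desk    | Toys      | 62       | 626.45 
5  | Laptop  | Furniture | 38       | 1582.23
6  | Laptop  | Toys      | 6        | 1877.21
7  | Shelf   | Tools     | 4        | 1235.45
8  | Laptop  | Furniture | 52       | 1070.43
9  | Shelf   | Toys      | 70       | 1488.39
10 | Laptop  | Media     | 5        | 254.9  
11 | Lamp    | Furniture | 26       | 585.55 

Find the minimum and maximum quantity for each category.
SELECT category, MIN(quantity), MAX(quantity)
FROM sales
GROUP BY category

Result:
  Furniture: min=26, max=52
  Media: min=5, max=20
  Tools: min=4, max=11
  Toys: min=6, max=70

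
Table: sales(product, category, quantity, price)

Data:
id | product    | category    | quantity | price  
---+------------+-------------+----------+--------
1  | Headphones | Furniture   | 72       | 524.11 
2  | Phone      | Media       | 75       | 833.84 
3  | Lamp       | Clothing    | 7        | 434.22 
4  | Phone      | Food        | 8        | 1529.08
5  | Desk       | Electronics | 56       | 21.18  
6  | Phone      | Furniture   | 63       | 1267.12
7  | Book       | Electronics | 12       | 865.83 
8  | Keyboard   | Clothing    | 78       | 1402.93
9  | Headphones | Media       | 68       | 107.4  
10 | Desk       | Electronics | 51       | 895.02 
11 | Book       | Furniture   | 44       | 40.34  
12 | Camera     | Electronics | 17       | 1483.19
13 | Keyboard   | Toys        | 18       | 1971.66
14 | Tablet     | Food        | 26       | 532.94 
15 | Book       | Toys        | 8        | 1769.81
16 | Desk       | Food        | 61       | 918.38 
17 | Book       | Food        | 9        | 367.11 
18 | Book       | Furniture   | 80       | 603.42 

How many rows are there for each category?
SELECT category, COUNT(*) as count
FROM sales
GROUP BY category

Result:
  Clothing: 2
  Electronics: 4
  Food: 4
  Furniture: 4
  Media: 2
  Toys: 2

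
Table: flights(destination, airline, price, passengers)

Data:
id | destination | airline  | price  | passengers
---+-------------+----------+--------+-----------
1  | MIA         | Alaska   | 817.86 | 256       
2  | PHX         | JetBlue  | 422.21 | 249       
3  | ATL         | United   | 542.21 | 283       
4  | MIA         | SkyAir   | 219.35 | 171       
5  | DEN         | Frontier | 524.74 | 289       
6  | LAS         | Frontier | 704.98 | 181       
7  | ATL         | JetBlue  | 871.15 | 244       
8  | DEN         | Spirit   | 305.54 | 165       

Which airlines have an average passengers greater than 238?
SELECT airline, AVG(passengers)
FROM flights
GROUP BY airline
HAVING AVG(passengers) > 238

Result:
  Alaska: avg=256.00
  JetBlue: avg=246.50
  United: avg=283.00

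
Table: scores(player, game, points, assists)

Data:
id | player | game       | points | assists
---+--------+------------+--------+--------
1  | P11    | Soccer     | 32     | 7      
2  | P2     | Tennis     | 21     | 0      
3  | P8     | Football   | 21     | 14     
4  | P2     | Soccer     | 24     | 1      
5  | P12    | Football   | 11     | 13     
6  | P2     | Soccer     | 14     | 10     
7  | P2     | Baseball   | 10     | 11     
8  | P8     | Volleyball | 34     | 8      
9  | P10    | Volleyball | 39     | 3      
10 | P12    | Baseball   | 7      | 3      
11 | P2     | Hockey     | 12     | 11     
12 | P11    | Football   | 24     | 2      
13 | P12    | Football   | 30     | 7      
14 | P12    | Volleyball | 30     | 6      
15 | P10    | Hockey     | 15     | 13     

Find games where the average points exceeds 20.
SELECT game, AVG(points)
FROM scores
GROUP BY game
HAVING AVG(points) > 20

Result:
  Football: avg=21.50
  Soccer: avg=23.33
  Tennis: avg=21.00
  Volleyball: avg=34.33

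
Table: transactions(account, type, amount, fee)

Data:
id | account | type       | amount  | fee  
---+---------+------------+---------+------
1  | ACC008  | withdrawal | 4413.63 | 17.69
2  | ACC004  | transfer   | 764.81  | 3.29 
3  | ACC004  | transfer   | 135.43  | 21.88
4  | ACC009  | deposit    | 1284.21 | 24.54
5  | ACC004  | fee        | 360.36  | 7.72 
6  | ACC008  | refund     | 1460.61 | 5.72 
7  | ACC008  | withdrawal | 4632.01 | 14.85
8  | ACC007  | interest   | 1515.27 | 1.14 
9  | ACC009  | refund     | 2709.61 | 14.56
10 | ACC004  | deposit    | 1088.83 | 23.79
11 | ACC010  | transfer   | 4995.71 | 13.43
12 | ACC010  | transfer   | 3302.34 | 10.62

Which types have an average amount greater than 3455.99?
SELECT type, AVG(amount)
FROM transactions
GROUP BY type
HAVING AVG(amount) > 3455.99

Result:
  withdrawal: avg=4522.82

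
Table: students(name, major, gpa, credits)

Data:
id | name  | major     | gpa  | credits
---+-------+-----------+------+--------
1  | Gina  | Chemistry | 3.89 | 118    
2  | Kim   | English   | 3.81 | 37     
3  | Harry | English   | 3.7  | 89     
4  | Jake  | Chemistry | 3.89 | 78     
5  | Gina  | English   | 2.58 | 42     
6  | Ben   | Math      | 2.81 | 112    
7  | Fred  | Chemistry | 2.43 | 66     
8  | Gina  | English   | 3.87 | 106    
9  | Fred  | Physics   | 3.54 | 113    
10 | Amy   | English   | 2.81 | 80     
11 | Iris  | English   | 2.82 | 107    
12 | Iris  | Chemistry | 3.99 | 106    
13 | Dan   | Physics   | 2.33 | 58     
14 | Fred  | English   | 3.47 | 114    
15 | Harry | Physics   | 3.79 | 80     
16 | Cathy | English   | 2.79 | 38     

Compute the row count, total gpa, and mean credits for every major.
SELECT major,
       COUNT(*) as cnt,
       SUM(gpa) as total_gpa,
       AVG(credits) as avg_credits
FROM students
GROUP BY major

Result:
  Chemistry: 4 records, 14.20 total gpa, 92.00 avg credits
  English: 8 records, 25.85 total gpa, 76.63 avg credits
  Math: 1 records, 2.81 total gpa, 112.00 avg credits
  Physics: 3 records, 9.66 total gpa, 83.67 avg credits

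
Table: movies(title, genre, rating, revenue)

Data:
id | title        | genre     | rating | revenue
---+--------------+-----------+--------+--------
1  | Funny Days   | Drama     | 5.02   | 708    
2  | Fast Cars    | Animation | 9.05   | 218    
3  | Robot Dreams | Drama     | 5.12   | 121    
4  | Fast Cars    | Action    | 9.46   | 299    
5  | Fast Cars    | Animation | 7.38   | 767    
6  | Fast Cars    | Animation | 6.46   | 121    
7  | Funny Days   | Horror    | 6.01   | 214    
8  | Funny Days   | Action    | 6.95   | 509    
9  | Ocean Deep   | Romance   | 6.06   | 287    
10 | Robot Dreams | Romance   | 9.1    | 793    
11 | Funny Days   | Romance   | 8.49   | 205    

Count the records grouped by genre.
SELECT genre, COUNT(*) as count
FROM movies
GROUP BY genre

Result:
  Action: 2
  Animation: 3
  Drama: 2
  Horror: 1
  Romance: 3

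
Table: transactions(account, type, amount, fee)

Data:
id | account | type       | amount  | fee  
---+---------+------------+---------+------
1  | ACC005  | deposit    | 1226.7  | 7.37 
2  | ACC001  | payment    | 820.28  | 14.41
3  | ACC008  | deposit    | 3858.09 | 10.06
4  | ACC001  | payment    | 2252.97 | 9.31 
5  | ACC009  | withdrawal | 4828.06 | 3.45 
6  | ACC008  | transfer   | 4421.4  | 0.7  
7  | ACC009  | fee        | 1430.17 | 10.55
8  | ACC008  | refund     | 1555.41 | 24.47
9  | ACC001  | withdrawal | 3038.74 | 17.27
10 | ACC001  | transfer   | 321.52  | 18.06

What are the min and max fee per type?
SELECT type, MIN(fee), MAX(fee)
FROM transactions
GROUP BY type

Result:
  deposit: min=7.37, max=10.06
  fee: min=10.55, max=10.55
  payment: min=9.31, max=14.41
  refund: min=24.47, max=24.47
  transfer: min=0.70, max=18.06
  withdrawal: min=3.45, max=17.27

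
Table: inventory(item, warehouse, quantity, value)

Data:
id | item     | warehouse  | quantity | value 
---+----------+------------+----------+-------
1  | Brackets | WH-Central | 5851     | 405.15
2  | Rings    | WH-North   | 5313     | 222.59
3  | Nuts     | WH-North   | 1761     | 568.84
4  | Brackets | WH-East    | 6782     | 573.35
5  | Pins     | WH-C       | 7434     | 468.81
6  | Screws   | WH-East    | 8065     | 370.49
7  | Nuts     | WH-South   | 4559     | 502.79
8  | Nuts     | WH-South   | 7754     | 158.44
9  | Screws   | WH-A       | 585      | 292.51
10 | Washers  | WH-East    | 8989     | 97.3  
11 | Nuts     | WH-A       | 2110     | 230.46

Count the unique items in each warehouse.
SELECT warehouse, COUNT(DISTINCT item)
FROM inventory
GROUP BY warehouse

Result:
  WH-A: 2 distinct
  WH-C: 1 distinct
  WH-Central: 1 distinct
  WH-East: 3 distinct
  WH-North: 2 distinct
  WH-South: 1 distinct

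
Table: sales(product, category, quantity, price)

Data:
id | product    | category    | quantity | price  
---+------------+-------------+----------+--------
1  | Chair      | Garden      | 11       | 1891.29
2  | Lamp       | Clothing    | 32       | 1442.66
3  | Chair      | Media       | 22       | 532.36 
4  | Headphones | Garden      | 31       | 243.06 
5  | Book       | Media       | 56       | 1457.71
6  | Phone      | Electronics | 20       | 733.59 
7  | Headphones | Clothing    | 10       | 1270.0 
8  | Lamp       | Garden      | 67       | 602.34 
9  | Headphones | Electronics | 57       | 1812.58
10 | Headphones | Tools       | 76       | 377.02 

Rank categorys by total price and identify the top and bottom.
SELECT category, SUM(price)
FROM sales
GROUP BY category
ORDER BY SUM(price)

All groups:
  Tools: 377.02
  Media: 1990.07
  Electronics: 2546.17
  Clothing: 2712.66
  Garden: 2736.69

Highest: Garden (2736.69)
Lowest: Tools (377.02)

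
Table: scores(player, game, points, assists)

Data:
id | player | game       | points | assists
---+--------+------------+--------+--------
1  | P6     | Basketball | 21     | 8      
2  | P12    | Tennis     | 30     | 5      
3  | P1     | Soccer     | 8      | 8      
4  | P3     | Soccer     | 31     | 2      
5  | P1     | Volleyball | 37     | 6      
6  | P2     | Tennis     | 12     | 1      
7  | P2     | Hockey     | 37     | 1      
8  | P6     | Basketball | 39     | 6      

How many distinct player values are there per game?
SELECT game, COUNT(DISTINCT player)
FROM scores
GROUP BY game

Result:
  Basketball: 1 distinct
  Hockey: 1 distinct
  Soccer: 2 distinct
  Tennis: 2 distinct
  Volleyball: 1 distinct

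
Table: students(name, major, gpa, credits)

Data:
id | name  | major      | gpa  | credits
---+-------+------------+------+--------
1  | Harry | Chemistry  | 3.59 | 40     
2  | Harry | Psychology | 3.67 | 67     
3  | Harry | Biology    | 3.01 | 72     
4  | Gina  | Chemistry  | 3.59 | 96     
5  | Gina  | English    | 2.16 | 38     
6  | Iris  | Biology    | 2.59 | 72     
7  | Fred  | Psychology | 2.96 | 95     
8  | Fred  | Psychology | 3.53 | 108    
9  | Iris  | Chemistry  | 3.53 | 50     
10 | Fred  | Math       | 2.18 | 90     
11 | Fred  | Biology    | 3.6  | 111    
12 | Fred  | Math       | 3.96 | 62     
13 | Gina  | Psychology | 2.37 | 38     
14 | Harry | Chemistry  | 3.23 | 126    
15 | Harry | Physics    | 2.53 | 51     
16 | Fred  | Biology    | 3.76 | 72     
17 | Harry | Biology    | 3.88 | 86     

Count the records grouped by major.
SELECT major, COUNT(*) as count
FROM students
GROUP BY major

Result:
  Biology: 5
  Chemistry: 4
  English: 1
  Math: 2
  Physics: 1
  Psychology: 4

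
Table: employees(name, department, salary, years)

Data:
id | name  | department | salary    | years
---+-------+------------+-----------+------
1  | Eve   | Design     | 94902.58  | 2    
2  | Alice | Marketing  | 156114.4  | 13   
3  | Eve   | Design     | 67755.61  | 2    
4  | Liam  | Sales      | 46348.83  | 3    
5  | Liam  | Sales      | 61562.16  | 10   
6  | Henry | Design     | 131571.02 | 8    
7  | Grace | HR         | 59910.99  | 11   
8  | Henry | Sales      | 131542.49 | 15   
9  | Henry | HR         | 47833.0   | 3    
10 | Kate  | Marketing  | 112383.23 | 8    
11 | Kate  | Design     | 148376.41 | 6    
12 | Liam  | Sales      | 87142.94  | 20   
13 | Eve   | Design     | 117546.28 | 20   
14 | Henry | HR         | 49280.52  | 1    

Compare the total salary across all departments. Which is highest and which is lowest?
SELECT department, SUM(salary)
FROM employees
GROUP BY department
ORDER BY SUM(salary)

All groups:
  HR: 157024.51
  Marketing: 268497.63
  Sales: 326596.42
  Design: 560151.90

Highest: Design (560151.90)
Lowest: HR (157024.51)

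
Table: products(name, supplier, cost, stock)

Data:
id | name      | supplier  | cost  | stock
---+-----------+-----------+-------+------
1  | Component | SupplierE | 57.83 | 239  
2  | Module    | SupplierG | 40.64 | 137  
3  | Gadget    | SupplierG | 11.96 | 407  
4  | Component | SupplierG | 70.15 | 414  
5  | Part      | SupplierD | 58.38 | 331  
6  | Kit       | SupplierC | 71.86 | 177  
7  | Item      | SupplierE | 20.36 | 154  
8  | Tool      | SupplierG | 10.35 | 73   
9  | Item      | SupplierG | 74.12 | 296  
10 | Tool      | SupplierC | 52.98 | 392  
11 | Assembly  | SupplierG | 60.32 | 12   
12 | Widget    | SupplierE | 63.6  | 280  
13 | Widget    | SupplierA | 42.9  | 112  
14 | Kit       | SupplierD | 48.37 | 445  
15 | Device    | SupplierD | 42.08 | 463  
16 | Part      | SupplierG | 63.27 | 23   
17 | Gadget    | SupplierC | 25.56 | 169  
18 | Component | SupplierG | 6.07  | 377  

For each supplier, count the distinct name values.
SELECT supplier, COUNT(DISTINCT name)
FROM products
GROUP BY supplier

Result:
  SupplierA: 1 distinct
  SupplierC: 3 distinct
  SupplierD: 3 distinct
  SupplierE: 3 distinct
  SupplierG: 7 distinct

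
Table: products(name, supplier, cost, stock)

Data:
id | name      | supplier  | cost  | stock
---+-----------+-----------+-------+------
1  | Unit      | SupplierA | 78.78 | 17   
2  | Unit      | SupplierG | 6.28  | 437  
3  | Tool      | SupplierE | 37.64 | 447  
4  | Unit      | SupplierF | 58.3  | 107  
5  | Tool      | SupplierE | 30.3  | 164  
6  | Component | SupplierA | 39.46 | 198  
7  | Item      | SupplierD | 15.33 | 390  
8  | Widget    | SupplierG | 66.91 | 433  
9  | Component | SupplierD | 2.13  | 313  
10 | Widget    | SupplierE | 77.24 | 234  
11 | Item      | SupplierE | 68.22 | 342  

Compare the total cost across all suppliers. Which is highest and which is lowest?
SELECT supplier, SUM(cost)
FROM products
GROUP BY supplier
ORDER BY SUM(cost)

All groups:
  SupplierD: 17.46
  SupplierF: 58.30
  SupplierG: 73.19
  SupplierA: 118.24
  SupplierE: 213.40

Highest: SupplierE (213.40)
Lowest: SupplierD (17.46)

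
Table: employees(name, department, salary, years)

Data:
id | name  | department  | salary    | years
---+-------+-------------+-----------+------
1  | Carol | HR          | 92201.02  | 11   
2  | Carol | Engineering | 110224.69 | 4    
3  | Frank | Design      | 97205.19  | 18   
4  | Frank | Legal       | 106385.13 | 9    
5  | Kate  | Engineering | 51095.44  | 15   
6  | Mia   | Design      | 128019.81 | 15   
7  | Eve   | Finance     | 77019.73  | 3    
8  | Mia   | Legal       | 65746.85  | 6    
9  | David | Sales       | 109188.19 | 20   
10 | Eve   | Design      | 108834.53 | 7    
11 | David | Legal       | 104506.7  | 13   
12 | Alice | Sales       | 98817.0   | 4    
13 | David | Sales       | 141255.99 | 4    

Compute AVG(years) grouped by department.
SELECT department, AVG(years) as result
FROM employees
GROUP BY department

Result:
  Design: 13.33
  Engineering: 9.50
  Finance: 3.00
  HR: 11.00
  Legal: 9.33
  Sales: 9.33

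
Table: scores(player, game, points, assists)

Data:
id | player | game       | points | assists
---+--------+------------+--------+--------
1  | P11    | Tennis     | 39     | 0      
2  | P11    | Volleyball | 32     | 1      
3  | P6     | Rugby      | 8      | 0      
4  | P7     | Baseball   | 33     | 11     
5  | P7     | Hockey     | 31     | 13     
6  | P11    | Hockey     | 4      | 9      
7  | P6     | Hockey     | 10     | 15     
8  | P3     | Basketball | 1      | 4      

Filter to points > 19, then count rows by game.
SELECT game, COUNT(*)
FROM scores
WHERE points > 19
GROUP BY game

Note: WHERE filters rows before grouping.

Result:
  Baseball: 1
  Hockey: 1
  Tennis: 1
  Volleyball: 1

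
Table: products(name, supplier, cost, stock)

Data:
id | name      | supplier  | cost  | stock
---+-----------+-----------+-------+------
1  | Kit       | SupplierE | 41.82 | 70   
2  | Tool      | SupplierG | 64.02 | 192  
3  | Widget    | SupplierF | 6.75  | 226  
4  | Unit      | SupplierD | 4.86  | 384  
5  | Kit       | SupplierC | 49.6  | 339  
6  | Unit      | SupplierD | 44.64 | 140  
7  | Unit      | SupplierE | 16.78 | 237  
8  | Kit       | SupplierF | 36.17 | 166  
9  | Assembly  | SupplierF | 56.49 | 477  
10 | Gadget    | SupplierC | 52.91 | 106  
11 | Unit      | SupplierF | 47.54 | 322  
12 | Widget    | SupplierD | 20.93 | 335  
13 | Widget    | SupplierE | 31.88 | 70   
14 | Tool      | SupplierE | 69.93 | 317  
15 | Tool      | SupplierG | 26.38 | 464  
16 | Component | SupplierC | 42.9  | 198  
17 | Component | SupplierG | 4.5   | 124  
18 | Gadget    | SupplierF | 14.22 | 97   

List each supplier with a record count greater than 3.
SELECT supplier, COUNT(*) as cnt
FROM products
GROUP BY supplier
HAVING COUNT(*) > 3

Result:
  SupplierE: 4
  SupplierF: 5

Note: HAVING filters groups after aggregation, WHERE filters rows before.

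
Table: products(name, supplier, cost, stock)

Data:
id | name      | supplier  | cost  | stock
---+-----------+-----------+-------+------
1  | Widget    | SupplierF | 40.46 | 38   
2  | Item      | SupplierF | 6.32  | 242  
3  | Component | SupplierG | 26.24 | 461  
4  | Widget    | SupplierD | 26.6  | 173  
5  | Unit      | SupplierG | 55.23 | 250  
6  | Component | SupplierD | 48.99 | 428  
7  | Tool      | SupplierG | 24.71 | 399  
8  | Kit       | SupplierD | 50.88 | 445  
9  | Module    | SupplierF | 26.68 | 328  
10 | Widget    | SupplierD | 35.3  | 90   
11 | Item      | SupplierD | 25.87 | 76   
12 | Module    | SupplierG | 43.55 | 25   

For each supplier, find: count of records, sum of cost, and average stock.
SELECT supplier,
       COUNT(*) as cnt,
       SUM(cost) as total_cost,
       AVG(stock) as avg_stock
FROM products
GROUP BY supplier

Result:
  SupplierD: 5 records, 187.64 total cost, 242.40 avg stock
  SupplierF: 3 records, 73.46 total cost, 202.67 avg stock
  SupplierG: 4 records, 149.73 total cost, 283.75 avg stock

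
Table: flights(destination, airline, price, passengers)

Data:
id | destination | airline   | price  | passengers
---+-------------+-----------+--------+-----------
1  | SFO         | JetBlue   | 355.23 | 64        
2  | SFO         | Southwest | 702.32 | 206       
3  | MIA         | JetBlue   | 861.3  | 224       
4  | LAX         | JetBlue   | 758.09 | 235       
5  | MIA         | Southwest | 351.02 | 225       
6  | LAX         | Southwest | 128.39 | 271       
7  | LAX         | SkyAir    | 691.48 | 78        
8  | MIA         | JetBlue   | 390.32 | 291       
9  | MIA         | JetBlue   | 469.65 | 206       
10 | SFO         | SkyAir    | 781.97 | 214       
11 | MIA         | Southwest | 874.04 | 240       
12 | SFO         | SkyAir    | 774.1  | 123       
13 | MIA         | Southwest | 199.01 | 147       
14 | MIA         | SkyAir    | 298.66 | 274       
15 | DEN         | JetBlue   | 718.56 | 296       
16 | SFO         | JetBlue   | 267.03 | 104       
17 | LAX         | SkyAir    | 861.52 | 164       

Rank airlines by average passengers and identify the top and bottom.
SELECT airline, AVG(passengers)
FROM flights
GROUP BY airline
ORDER BY AVG(passengers)

All groups:
  SkyAir: 170.60
  JetBlue: 202.86
  Southwest: 217.80

Highest: Southwest (217.80)
Lowest: SkyAir (170.60)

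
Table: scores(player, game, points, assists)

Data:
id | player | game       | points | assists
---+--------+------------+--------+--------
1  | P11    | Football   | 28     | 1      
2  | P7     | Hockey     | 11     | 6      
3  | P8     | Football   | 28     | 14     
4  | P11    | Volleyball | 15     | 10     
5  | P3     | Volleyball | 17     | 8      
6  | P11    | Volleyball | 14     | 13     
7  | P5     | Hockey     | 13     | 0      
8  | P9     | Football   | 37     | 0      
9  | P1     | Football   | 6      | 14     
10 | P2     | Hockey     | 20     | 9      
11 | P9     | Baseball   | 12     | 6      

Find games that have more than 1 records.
SELECT game, COUNT(*) as cnt
FROM scores
GROUP BY game
HAVING COUNT(*) > 1

Result:
  Football: 4
  Hockey: 3
  Volleyball: 3

Note: HAVING filters groups after aggregation, WHERE filters rows before.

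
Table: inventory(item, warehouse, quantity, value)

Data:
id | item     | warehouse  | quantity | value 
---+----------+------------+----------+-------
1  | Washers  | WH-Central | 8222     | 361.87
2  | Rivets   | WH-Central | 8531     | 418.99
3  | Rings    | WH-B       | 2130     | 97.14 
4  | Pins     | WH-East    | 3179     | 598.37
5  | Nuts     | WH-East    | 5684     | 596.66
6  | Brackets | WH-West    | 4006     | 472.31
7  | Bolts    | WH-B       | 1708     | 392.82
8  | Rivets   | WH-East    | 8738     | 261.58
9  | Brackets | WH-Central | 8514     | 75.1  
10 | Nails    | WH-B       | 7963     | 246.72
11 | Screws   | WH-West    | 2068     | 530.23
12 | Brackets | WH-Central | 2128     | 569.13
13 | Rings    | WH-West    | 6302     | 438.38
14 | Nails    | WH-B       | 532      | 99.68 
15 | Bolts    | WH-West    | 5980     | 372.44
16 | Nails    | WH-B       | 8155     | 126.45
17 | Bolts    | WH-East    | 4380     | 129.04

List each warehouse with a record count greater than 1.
SELECT warehouse, COUNT(*) as cnt
FROM inventory
GROUP BY warehouse
HAVING COUNT(*) > 1

Result:
  WH-B: 5
  WH-Central: 4
  WH-East: 4
  WH-West: 4

Note: HAVING filters groups after aggregation, WHERE filters rows before.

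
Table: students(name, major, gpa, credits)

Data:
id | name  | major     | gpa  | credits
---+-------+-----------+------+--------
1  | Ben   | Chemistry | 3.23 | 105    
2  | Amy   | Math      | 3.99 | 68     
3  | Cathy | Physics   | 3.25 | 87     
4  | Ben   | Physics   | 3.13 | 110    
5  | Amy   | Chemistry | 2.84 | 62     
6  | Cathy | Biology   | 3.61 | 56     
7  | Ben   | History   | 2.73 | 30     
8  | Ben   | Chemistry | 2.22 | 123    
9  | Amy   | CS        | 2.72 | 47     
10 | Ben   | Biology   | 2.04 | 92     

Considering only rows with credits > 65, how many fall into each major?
SELECT major, COUNT(*)
FROM students
WHERE credits > 65
GROUP BY major

Note: WHERE filters rows before grouping.

Result:
  Biology: 1
  Chemistry: 2
  Math: 1
  Physics: 2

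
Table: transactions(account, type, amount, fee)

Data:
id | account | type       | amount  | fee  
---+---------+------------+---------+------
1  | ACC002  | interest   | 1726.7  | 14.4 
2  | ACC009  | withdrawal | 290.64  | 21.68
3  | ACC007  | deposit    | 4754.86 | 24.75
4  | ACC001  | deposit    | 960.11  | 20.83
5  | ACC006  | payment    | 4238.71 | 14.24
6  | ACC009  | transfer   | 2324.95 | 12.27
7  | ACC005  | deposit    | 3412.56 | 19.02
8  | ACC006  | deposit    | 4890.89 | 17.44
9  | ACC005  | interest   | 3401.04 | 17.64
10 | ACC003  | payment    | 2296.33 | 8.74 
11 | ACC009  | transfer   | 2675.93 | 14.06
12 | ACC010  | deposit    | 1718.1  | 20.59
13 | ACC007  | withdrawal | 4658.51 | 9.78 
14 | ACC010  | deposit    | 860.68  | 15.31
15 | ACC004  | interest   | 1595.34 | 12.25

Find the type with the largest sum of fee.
SELECT type, SUM(fee) as val
FROM transactions
GROUP BY type
ORDER BY val DESC
LIMIT 1

Result: deposit with sum(fee) = 117.94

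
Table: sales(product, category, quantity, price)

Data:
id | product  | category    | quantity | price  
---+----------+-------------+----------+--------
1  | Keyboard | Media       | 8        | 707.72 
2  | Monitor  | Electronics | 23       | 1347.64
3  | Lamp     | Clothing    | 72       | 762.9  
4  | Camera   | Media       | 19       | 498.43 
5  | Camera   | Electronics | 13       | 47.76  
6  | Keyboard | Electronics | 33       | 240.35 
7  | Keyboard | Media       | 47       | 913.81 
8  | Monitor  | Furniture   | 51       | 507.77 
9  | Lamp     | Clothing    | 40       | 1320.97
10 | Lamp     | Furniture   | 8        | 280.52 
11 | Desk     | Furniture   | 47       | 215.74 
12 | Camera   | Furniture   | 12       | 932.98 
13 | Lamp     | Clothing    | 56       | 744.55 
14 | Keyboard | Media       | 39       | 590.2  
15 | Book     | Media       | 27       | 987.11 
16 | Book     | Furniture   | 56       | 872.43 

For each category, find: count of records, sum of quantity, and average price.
SELECT category,
       COUNT(*) as cnt,
       SUM(quantity) as total_quantity,
       AVG(price) as avg_price
FROM sales
GROUP BY category

Result:
  Clothing: 3 records, 168 total quantity, 942.81 avg price
  Electronics: 3 records, 69 total quantity, 545.25 avg price
  Furniture: 5 records, 174 total quantity, 561.89 avg price
  Media: 5 records, 140 total quantity, 739.45 avg price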